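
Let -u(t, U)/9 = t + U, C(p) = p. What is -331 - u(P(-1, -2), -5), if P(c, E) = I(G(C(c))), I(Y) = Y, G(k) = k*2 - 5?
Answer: -439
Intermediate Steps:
G(k) = -5 + 2*k (G(k) = 2*k - 5 = -5 + 2*k)
P(c, E) = -5 + 2*c
u(t, U) = -9*U - 9*t (u(t, U) = -9*(t + U) = -9*(U + t) = -9*U - 9*t)
-331 - u(P(-1, -2), -5) = -331 - (-9*(-5) - 9*(-5 + 2*(-1))) = -331 - (45 - 9*(-5 - 2)) = -331 - (45 - 9*(-7)) = -331 - (45 + 63) = -331 - 1*108 = -331 - 108 = -439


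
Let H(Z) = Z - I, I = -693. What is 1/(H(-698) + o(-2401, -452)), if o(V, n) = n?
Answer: -1/457 ≈ -0.0021882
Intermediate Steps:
H(Z) = 693 + Z (H(Z) = Z - 1*(-693) = Z + 693 = 693 + Z)
1/(H(-698) + o(-2401, -452)) = 1/((693 - 698) - 452) = 1/(-5 - 452) = 1/(-457) = -1/457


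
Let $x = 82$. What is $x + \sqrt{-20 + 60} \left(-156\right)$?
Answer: $82 - 312 \sqrt{10} \approx -904.63$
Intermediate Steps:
$x + \sqrt{-20 + 60} \left(-156\right) = 82 + \sqrt{-20 + 60} \left(-156\right) = 82 + \sqrt{40} \left(-156\right) = 82 + 2 \sqrt{10} \left(-156\right) = 82 - 312 \sqrt{10}$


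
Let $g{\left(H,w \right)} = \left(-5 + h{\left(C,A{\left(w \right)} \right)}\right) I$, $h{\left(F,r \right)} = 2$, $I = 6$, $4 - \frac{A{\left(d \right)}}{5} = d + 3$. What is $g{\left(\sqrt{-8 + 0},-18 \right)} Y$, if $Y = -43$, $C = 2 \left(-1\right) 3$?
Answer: $774$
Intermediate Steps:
$A{\left(d \right)} = 5 - 5 d$ ($A{\left(d \right)} = 20 - 5 \left(d + 3\right) = 20 - 5 \left(3 + d\right) = 20 - \left(15 + 5 d\right) = 5 - 5 d$)
$C = -6$ ($C = \left(-2\right) 3 = -6$)
$g{\left(H,w \right)} = -18$ ($g{\left(H,w \right)} = \left(-5 + 2\right) 6 = \left(-3\right) 6 = -18$)
$g{\left(\sqrt{-8 + 0},-18 \right)} Y = \left(-18\right) \left(-43\right) = 774$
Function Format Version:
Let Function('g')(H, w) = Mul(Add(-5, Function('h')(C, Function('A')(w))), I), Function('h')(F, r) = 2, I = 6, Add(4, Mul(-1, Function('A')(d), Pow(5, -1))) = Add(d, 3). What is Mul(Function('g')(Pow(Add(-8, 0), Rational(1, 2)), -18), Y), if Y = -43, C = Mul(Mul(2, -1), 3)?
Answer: 774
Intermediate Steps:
Function('A')(d) = Add(5, Mul(-5, d)) (Function('A')(d) = Add(20, Mul(-5, Add(d, 3))) = Add(20, Mul(-5, Add(3, d))) = Add(20, Add(-15, Mul(-5, d))) = Add(5, Mul(-5, d)))
C = -6 (C = Mul(-2, 3) = -6)
Function('g')(H, w) = -18 (Function('g')(H, w) = Mul(Add(-5, 2), 6) = Mul(-3, 6) = -18)
Mul(Function('g')(Pow(Add(-8, 0), Rational(1, 2)), -18), Y) = Mul(-18, -43) = 774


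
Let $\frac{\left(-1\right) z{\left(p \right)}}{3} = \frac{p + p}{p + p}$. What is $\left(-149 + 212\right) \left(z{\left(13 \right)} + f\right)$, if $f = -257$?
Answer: $-16380$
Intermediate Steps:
$z{\left(p \right)} = -3$ ($z{\left(p \right)} = - 3 \frac{p + p}{p + p} = - 3 \frac{2 p}{2 p} = - 3 \cdot 2 p \frac{1}{2 p} = \left(-3\right) 1 = -3$)
$\left(-149 + 212\right) \left(z{\left(13 \right)} + f\right) = \left(-149 + 212\right) \left(-3 - 257\right) = 63 \left(-260\right) = -16380$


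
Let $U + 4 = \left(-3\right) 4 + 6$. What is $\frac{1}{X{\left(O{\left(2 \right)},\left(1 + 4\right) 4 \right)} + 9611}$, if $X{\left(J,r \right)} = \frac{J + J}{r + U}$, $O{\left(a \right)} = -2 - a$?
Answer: $\frac{5}{48051} \approx 0.00010406$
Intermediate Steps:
$U = -10$ ($U = -4 + \left(\left(-3\right) 4 + 6\right) = -4 + \left(-12 + 6\right) = -4 - 6 = -10$)
$X{\left(J,r \right)} = \frac{2 J}{-10 + r}$ ($X{\left(J,r \right)} = \frac{J + J}{r - 10} = \frac{2 J}{-10 + r}$)
$\frac{1}{X{\left(O{\left(2 \right)},\left(1 + 4\right) 4 \right)} + 9611} = \frac{1}{\frac{2 \left(-2 - 2\right)}{-10 + \left(1 + 4\right) 4} + 9611} = \frac{1}{\frac{2 \left(-2 - 2\right)}{-10 + 5 \cdot 4} + 9611} = \frac{1}{2 \left(-4\right) \frac{1}{-10 + 20} + 9611} = \frac{1}{2 \left(-4\right) \frac{1}{10} + 9611} = \frac{1}{- \frac{4}{5} + 9611} = \frac{1}{\frac{48051}{5}} = \frac{5}{48051}$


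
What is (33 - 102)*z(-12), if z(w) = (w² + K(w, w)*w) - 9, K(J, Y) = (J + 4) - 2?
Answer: -17595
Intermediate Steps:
K(J, Y) = 2 + J (K(J, Y) = (4 + J) - 2 = 2 + J)
z(w) = -9 + w² + w*(2 + w) (z(w) = (w² + (2 + w)*w) - 9 = (w² + w*(2 + w)) - 9 = -9 + w² + w*(2 + w))
(33 - 102)*z(-12) = (33 - 102)*(-9 + (-12)² - 12*(2 - 12)) = -69*(-9 + 144 - 12*(-10)) = -69*(-9 + 144 + 120) = -69*255 = -17595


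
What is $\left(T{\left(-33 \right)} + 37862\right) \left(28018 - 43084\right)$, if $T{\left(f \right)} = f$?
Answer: $-569931714$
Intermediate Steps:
$\left(T{\left(-33 \right)} + 37862\right) \left(28018 - 43084\right) = \left(-33 + 37862\right) \left(28018 - 43084\right) = 37829 \left(-15066\right) = -569931714$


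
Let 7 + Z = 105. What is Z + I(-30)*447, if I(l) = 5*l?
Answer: -66952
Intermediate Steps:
Z = 98 (Z = -7 + 105 = 98)
Z + I(-30)*447 = 98 + (5*(-30))*447 = 98 - 150*447 = 98 - 67050 = -66952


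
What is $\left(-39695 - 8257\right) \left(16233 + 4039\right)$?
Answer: $-972082944$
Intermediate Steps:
$\left(-39695 - 8257\right) \left(16233 + 4039\right) = \left(-47952\right) 20272 = -972082944$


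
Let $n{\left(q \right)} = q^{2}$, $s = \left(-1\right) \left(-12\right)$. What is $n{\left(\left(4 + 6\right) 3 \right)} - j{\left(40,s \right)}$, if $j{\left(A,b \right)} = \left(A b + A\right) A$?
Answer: $-19900$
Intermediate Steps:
$s = 12$
$j{\left(A,b \right)} = A \left(A + A b\right)$ ($j{\left(A,b \right)} = \left(A + A b\right) A = A \left(A + A b\right)$)
$n{\left(\left(4 + 6\right) 3 \right)} - j{\left(40,s \right)} = \left(\left(4 + 6\right) 3\right)^{2} - 40^{2} \left(1 + 12\right) = \left(10 \cdot 3\right)^{2} - 1600 \cdot 13 = 30^{2} - 20800 = 900 - 20800 = -19900$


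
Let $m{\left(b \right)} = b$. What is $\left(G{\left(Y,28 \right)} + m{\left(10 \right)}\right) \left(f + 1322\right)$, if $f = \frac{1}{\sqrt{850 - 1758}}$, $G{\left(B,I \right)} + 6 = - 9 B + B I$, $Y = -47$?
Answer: $-1175258 + \frac{889 i \sqrt{227}}{454} \approx -1.1753 \cdot 10^{6} + 29.503 i$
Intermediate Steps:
$G{\left(B,I \right)} = -6 - 9 B + B I$ ($G{\left(B,I \right)} = -6 + \left(- 9 B + B I\right) = -6 - 9 B + B I$)
$f = - \frac{i \sqrt{227}}{454}$ ($f = \frac{1}{\sqrt{-908}} = \frac{1}{2 i \sqrt{227}} = - \frac{i \sqrt{227}}{454} \approx - 0.033186 i$)
$\left(G{\left(Y,28 \right)} + m{\left(10 \right)}\right) \left(f + 1322\right) = \left(\left(-6 - -423 - 1316\right) + 10\right) \left(- \frac{i \sqrt{227}}{454} + 1322\right) = \left(\left(-6 + 423 - 1316\right) + 10\right) \left(1322 - \frac{i \sqrt{227}}{454}\right) = \left(-899 + 10\right) \left(1322 - \frac{i \sqrt{227}}{454}\right) = - 889 \left(1322 - \frac{i \sqrt{227}}{454}\right) = -1175258 + \frac{889 i \sqrt{227}}{454}$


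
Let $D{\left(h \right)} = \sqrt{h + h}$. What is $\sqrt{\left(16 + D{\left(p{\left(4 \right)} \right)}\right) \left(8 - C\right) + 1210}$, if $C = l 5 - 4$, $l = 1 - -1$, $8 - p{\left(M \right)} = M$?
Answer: $\sqrt{1242 + 4 \sqrt{2}} \approx 35.322$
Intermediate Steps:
$p{\left(M \right)} = 8 - M$
$l = 2$ ($l = 1 + 1 = 2$)
$C = 6$ ($C = 2 \cdot 5 - 4 = 10 - 4 = 6$)
$D{\left(h \right)} = \sqrt{2} \sqrt{h}$ ($D{\left(h \right)} = \sqrt{2 h} = \sqrt{2} \sqrt{h}$)
$\sqrt{\left(16 + D{\left(p{\left(4 \right)} \right)}\right) \left(8 - C\right) + 1210} = \sqrt{\left(16 + \sqrt{2} \sqrt{8 - 4}\right) \left(8 - 6\right) + 1210} = \sqrt{\left(16 + \sqrt{2} \sqrt{4}\right) 2 + 1210} = \sqrt{\left(16 + \sqrt{2} \cdot 2\right) 2 + 1210} = \sqrt{\left(16 + 2 \sqrt{2}\right) 2 + 1210} = \sqrt{\left(32 + 4 \sqrt{2}\right) + 1210} = \sqrt{1242 + 4 \sqrt{2}}$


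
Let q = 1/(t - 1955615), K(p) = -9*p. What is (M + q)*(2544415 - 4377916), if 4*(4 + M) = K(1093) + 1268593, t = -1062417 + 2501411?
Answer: -99359178974481128/172207 ≈ -5.7697e+11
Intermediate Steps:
t = 1438994
M = 314685 (M = -4 + (-9*1093 + 1268593)/4 = -4 + (-9837 + 1268593)/4 = -4 + (1/4)*1258756 = -4 + 314689 = 314685)
q = -1/516621 (q = 1/(1438994 - 1955615) = 1/(-516621) = -1/516621 ≈ -1.9357e-6)
(M + q)*(2544415 - 4377916) = (314685 - 1/516621)*(2544415 - 4377916) = (162572879384/516621)*(-1833501) = -99359178974481128/172207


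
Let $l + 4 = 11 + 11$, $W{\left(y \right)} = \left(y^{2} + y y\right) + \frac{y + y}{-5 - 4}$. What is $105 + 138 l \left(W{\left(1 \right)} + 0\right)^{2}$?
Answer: $\frac{23867}{3} \approx 7955.7$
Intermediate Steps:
$W{\left(y \right)} = 2 y^{2} - \frac{2 y}{9}$ ($W{\left(y \right)} = \left(y^{2} + y^{2}\right) + \frac{2 y}{-9} = 2 y^{2} + 2 y \left(- \frac{1}{9}\right) = 2 y^{2} - \frac{2 y}{9}$)
$l = 18$ ($l = -4 + \left(11 + 11\right) = -4 + 22 = 18$)
$105 + 138 l \left(W{\left(1 \right)} + 0\right)^{2} = 105 + 138 \cdot 18 \left(\frac{2}{9} \cdot 1 \left(-1 + 9 \cdot 1\right) + 0\right)^{2} = 105 + 138 \cdot 18 \left(\frac{2}{9} \cdot 1 \left(-1 + 9\right) + 0\right)^{2} = 105 + 138 \cdot 18 \left(\frac{2}{9} \cdot 1 \cdot 8 + 0\right)^{2} = 105 + 138 \cdot 18 \left(\frac{16}{9} + 0\right)^{2} = 105 + 138 \cdot 18 \left(\frac{16}{9}\right)^{2} = 105 + 138 \cdot 18 \cdot \frac{256}{81} = 105 + 138 \cdot \frac{512}{9} = 105 + \frac{23552}{3} = \frac{23867}{3}$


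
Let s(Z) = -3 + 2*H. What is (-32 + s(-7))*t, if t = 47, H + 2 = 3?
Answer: -1551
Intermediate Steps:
H = 1 (H = -2 + 3 = 1)
s(Z) = -1 (s(Z) = -3 + 2*1 = -3 + 2 = -1)
(-32 + s(-7))*t = (-32 - 1)*47 = -33*47 = -1551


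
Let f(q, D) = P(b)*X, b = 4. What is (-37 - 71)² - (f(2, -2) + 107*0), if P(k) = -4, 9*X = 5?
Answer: 104996/9 ≈ 11666.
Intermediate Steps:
X = 5/9 (X = (⅑)*5 = 5/9 ≈ 0.55556)
f(q, D) = -20/9 (f(q, D) = -4*5/9 = -20/9)
(-37 - 71)² - (f(2, -2) + 107*0) = (-37 - 71)² - (-20/9 + 107*0) = (-108)² - (-20/9 + 0) = 11664 - 1*(-20/9) = 11664 + 20/9 = 104996/9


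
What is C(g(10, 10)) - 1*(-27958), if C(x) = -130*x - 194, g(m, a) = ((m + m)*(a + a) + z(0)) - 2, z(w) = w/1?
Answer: -23976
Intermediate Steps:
z(w) = w (z(w) = w*1 = w)
g(m, a) = -2 + 4*a*m (g(m, a) = ((m + m)*(a + a) + 0) - 2 = ((2*m)*(2*a) + 0) - 2 = (4*a*m + 0) - 2 = 4*a*m - 2 = -2 + 4*a*m)
C(x) = -194 - 130*x
C(g(10, 10)) - 1*(-27958) = (-194 - 130*(-2 + 4*10*10)) - 1*(-27958) = (-194 - 130*(-2 + 400)) + 27958 = (-194 - 130*398) + 27958 = (-194 - 51740) + 27958 = -51934 + 27958 = -23976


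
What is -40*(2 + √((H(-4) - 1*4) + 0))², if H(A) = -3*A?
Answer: -480 - 320*√2 ≈ -932.55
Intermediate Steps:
-40*(2 + √((H(-4) - 1*4) + 0))² = -40*(2 + √((-3*(-4) - 1*4) + 0))² = -40*(2 + √((12 - 4) + 0))² = -40*(2 + √(8 + 0))² = -40*(2 + √8)² = -40*(2 + 2*√2)²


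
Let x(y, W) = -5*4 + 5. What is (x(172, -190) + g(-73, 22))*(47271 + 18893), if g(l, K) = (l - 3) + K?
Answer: -4565316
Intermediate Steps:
g(l, K) = -3 + K + l (g(l, K) = (-3 + l) + K = -3 + K + l)
x(y, W) = -15 (x(y, W) = -20 + 5 = -15)
(x(172, -190) + g(-73, 22))*(47271 + 18893) = (-15 + (-3 + 22 - 73))*(47271 + 18893) = (-15 - 54)*66164 = -69*66164 = -4565316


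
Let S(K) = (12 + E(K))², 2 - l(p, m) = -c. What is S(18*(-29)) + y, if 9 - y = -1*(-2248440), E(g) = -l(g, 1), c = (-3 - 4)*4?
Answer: -2246987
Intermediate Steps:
c = -28 (c = -7*4 = -28)
l(p, m) = -26 (l(p, m) = 2 - (-1)*(-28) = 2 - 1*28 = 2 - 28 = -26)
E(g) = 26 (E(g) = -1*(-26) = 26)
S(K) = 1444 (S(K) = (12 + 26)² = 38² = 1444)
y = -2248431 (y = 9 - (-1)*(-2248440) = 9 - 1*2248440 = 9 - 2248440 = -2248431)
S(18*(-29)) + y = 1444 - 2248431 = -2246987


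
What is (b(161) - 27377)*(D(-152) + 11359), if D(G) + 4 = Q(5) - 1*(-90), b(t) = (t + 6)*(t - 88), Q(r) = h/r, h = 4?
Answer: -869079594/5 ≈ -1.7382e+8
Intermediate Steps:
Q(r) = 4/r
b(t) = (-88 + t)*(6 + t) (b(t) = (6 + t)*(-88 + t) = (-88 + t)*(6 + t))
D(G) = 434/5 (D(G) = -4 + (4/5 - 1*(-90)) = -4 + (4*(⅕) + 90) = -4 + (⅘ + 90) = -4 + 454/5 = 434/5)
(b(161) - 27377)*(D(-152) + 11359) = ((-528 + 161² - 82*161) - 27377)*(434/5 + 11359) = ((-528 + 25921 - 13202) - 27377)*(57229/5) = (12191 - 27377)*(57229/5) = -15186*57229/5 = -869079594/5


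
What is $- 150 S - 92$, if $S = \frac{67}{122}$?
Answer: $- \frac{10637}{61} \approx -174.38$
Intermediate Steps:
$S = \frac{67}{122}$ ($S = 67 \cdot \frac{1}{122} = \frac{67}{122} \approx 0.54918$)
$- 150 S - 92 = \left(-150\right) \frac{67}{122} - 92 = - \frac{5025}{61} - 92 = - \frac{10637}{61}$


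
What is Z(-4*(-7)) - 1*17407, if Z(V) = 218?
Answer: -17189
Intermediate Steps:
Z(-4*(-7)) - 1*17407 = 218 - 1*17407 = 218 - 17407 = -17189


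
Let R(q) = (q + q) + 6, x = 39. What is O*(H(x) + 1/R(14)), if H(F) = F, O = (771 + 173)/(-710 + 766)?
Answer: 78293/119 ≈ 657.92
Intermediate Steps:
O = 118/7 (O = 944/56 = 944*(1/56) = 118/7 ≈ 16.857)
R(q) = 6 + 2*q (R(q) = 2*q + 6 = 6 + 2*q)
O*(H(x) + 1/R(14)) = 118*(39 + 1/(6 + 2*14))/7 = 118*(39 + 1/(6 + 28))/7 = 118*(39 + 1/34)/7 = (118/7)*(1327/34) = 78293/119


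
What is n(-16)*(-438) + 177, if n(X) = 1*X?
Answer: 7185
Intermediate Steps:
n(X) = X
n(-16)*(-438) + 177 = -16*(-438) + 177 = 7008 + 177 = 7185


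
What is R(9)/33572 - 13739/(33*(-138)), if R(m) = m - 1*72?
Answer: 2993239/992772 ≈ 3.0150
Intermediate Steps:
R(m) = -72 + m (R(m) = m - 72 = -72 + m)
R(9)/33572 - 13739/(33*(-138)) = (-72 + 9)/33572 - 13739/(33*(-138)) = -63*1/33572 - 13739/(-4554) = -9/4796 - 13739*(-1/4554) = -9/4796 + 1249/414 = 2993239/992772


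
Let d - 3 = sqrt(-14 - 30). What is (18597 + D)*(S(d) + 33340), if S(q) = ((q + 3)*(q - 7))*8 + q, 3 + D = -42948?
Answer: -798786846 - 828036*I*sqrt(11) ≈ -7.9879e+8 - 2.7463e+6*I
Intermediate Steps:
d = 3 + 2*I*sqrt(11) (d = 3 + sqrt(-14 - 30) = 3 + sqrt(-44) = 3 + 2*I*sqrt(11) ≈ 3.0 + 6.6332*I)
D = -42951 (D = -3 - 42948 = -42951)
S(q) = q + 8*(-7 + q)*(3 + q) (S(q) = ((3 + q)*(-7 + q))*8 + q = ((-7 + q)*(3 + q))*8 + q = 8*(-7 + q)*(3 + q) + q = q + 8*(-7 + q)*(3 + q))
(18597 + D)*(S(d) + 33340) = (18597 - 42951)*((-168 - 31*(3 + 2*I*sqrt(11)) + 8*(3 + 2*I*sqrt(11))**2) + 33340) = -24354*((-168 + (-93 - 62*I*sqrt(11)) + 8*(3 + 2*I*sqrt(11))**2) + 33340) = -24354*((-261 + 8*(3 + 2*I*sqrt(11))**2 - 62*I*sqrt(11)) + 33340) = -24354*(33079 + 8*(3 + 2*I*sqrt(11))**2 - 62*I*sqrt(11)) = -805605966 - 194832*(3 + 2*I*sqrt(11))**2 + 1509948*I*sqrt(11)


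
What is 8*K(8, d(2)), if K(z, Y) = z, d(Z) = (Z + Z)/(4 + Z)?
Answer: 64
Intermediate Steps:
d(Z) = 2*Z/(4 + Z) (d(Z) = (2*Z)/(4 + Z) = 2*Z/(4 + Z))
8*K(8, d(2)) = 8*8 = 64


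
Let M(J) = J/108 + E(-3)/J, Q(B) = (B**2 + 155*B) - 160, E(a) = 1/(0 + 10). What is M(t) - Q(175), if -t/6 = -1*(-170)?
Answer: -1762543003/30600 ≈ -57599.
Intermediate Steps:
E(a) = 1/10
t = -1020 (t = -(-6)*(-170) = -6*170 = -1020)
Q(B) = -160 + B**2 + 155*B
M(J) = 1/(10*J) + J/108 (M(J) = J/108 + 1/(10*J) = 1/(10*J) + J/108)
M(t) - Q(175) = ((1/10)/(-1020) + (1/108)*(-1020)) - (-160 + 175**2 + 155*175) = ((1/10)*(-1/1020) - 85/9) - (-160 + 30625 + 27125) = (-1/10200 - 85/9) - 1*57590 = -289003/30600 - 57590 = -1762543003/30600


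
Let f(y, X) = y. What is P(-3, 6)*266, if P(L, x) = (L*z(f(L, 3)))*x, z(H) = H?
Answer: 14364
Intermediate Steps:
P(L, x) = x*L² (P(L, x) = (L*L)*x = L²*x = x*L²)
P(-3, 6)*266 = (6*(-3)²)*266 = (6*9)*266 = 54*266 = 14364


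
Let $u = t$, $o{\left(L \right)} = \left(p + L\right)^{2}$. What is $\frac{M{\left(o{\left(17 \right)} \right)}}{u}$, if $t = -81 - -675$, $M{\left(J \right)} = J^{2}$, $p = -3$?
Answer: $\frac{19208}{297} \approx 64.673$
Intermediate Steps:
$o{\left(L \right)} = \left(-3 + L\right)^{2}$
$t = 594$ ($t = -81 + 675 = 594$)
$u = 594$
$\frac{M{\left(o{\left(17 \right)} \right)}}{u} = \frac{\left(\left(-3 + 17\right)^{2}\right)^{2}}{594} = \left(14^{2}\right)^{2} \cdot \frac{1}{594} = 196^{2} \cdot \frac{1}{594} = 38416 \cdot \frac{1}{594} = \frac{19208}{297}$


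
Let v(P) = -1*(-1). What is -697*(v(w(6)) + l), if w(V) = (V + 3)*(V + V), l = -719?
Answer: 500446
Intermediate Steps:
w(V) = 2*V*(3 + V) (w(V) = (3 + V)*(2*V) = 2*V*(3 + V))
v(P) = 1
-697*(v(w(6)) + l) = -697*(1 - 719) = -697*(-718) = 500446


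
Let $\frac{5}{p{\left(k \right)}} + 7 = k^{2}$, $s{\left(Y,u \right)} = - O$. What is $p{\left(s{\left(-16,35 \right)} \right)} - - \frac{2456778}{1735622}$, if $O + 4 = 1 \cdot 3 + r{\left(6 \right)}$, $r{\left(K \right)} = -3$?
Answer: $\frac{15394556}{7810299} \approx 1.9711$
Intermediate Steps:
$O = -4$ ($O = -4 + \left(1 \cdot 3 - 3\right) = -4 + \left(3 - 3\right) = -4 + 0 = -4$)
$s{\left(Y,u \right)} = 4$ ($s{\left(Y,u \right)} = \left(-1\right) \left(-4\right) = 4$)
$p{\left(k \right)} = \frac{5}{-7 + k^{2}}$
$p{\left(s{\left(-16,35 \right)} \right)} - - \frac{2456778}{1735622} = \frac{5}{-7 + 4^{2}} - - \frac{2456778}{1735622} = \frac{5}{-7 + 16} - \left(-2456778\right) \frac{1}{1735622} = \frac{5}{9} - - \frac{1228389}{867811} = 5 \cdot \frac{1}{9} + \frac{1228389}{867811} = \frac{5}{9} + \frac{1228389}{867811} = \frac{15394556}{7810299}$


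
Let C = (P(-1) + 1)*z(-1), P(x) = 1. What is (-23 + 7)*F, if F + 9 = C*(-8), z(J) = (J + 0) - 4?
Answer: -1136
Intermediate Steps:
z(J) = -4 + J (z(J) = J - 4 = -4 + J)
C = -10 (C = (1 + 1)*(-4 - 1) = 2*(-5) = -10)
F = 71 (F = -9 - 10*(-8) = -9 + 80 = 71)
(-23 + 7)*F = (-23 + 7)*71 = -16*71 = -1136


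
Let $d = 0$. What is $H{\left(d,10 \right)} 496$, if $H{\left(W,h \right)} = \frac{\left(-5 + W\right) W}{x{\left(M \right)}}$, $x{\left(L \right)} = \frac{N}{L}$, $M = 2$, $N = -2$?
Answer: $0$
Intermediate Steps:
$x{\left(L \right)} = - \frac{2}{L}$
$H{\left(W,h \right)} = - W \left(-5 + W\right)$ ($H{\left(W,h \right)} = \frac{\left(-5 + W\right) W}{\left(-2\right) \frac{1}{2}} = \frac{W \left(-5 + W\right)}{\left(-2\right) \frac{1}{2}} = \frac{W \left(-5 + W\right)}{-1} = W \left(-5 + W\right) \left(-1\right) = - W \left(-5 + W\right)$)
$H{\left(d,10 \right)} 496 = 0 \left(5 - 0\right) 496 = 0 \left(5 + 0\right) 496 = 0 \cdot 5 \cdot 496 = 0 \cdot 496 = 0$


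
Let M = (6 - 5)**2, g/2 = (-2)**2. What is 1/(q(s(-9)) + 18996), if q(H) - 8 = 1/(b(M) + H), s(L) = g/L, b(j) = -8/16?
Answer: 25/475082 ≈ 5.2623e-5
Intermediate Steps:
g = 8 (g = 2*(-2)**2 = 2*4 = 8)
M = 1 (M = 1**2 = 1)
b(j) = -1/2 (b(j) = -8*1/16 = -1/2)
s(L) = 8/L
q(H) = 8 + 1/(-1/2 + H)
1/(q(s(-9)) + 18996) = 1/(2*(-3 + 8*(8/(-9)))/(-1 + 2*(8/(-9))) + 18996) = 1/(2*(-3 + 8*(8*(-1/9)))/(-1 + 2*(8*(-1/9))) + 18996) = 1/(2*(-3 + 8*(-8/9))/(-1 + 2*(-8/9)) + 18996) = 1/(2*(-3 - 64/9)/(-1 - 16/9) + 18996) = 1/(2*(-91/9)/(-25/9) + 18996) = 1/(2*(-9/25)*(-91/9) + 18996) = 1/(182/25 + 18996) = 1/(475082/25) = 25/475082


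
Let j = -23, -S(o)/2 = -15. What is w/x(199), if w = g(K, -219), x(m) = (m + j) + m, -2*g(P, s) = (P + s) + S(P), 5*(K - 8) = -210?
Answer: 223/750 ≈ 0.29733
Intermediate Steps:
K = -34 (K = 8 + (⅕)*(-210) = 8 - 42 = -34)
S(o) = 30 (S(o) = -2*(-15) = 30)
g(P, s) = -15 - P/2 - s/2 (g(P, s) = -((P + s) + 30)/2 = -(30 + P + s)/2 = -15 - P/2 - s/2)
x(m) = -23 + 2*m (x(m) = (m - 23) + m = (-23 + m) + m = -23 + 2*m)
w = 223/2 (w = -15 - ½*(-34) - ½*(-219) = -15 + 17 + 219/2 = 223/2 ≈ 111.50)
w/x(199) = 223/(2*(-23 + 2*199)) = 223/(2*(-23 + 398)) = (223/2)/375 = (223/2)*(1/375) = 223/750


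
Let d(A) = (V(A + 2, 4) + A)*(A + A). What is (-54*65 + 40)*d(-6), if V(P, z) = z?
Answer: -83280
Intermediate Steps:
d(A) = 2*A*(4 + A) (d(A) = (4 + A)*(A + A) = (4 + A)*(2*A) = 2*A*(4 + A))
(-54*65 + 40)*d(-6) = (-54*65 + 40)*(2*(-6)*(4 - 6)) = (-3510 + 40)*(2*(-6)*(-2)) = -3470*24 = -83280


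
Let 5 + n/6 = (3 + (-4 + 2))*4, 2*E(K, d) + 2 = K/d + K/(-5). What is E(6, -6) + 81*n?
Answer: -4881/10 ≈ -488.10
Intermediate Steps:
E(K, d) = -1 - K/10 + K/(2*d) (E(K, d) = -1 + (K/d + K/(-5))/2 = -1 + (K/d + K*(-⅕))/2 = -1 + (K/d - K/5)/2 = -1 + (-K/5 + K/d)/2 = -1 + (-K/10 + K/(2*d)) = -1 - K/10 + K/(2*d))
n = -6 (n = -30 + 6*((3 + (-4 + 2))*4) = -30 + 6*((3 - 2)*4) = -30 + 6*(1*4) = -30 + 6*4 = -30 + 24 = -6)
E(6, -6) + 81*n = (-1 - ⅒*6 + (½)*6/(-6)) + 81*(-6) = (-1 - ⅗ + (½)*6*(-⅙)) - 486 = (-1 - ⅗ - ½) - 486 = -21/10 - 486 = -4881/10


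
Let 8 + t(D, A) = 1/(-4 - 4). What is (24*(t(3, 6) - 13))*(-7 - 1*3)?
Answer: 5070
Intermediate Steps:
t(D, A) = -65/8 (t(D, A) = -8 + 1/(-4 - 4) = -8 + 1/(-8) = -8 - ⅛ = -65/8)
(24*(t(3, 6) - 13))*(-7 - 1*3) = (24*(-65/8 - 13))*(-7 - 1*3) = (24*(-169/8))*(-7 - 3) = -507*(-10) = 5070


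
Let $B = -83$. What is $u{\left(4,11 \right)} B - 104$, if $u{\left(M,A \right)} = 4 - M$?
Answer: $-104$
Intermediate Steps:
$u{\left(4,11 \right)} B - 104 = \left(4 - 4\right) \left(-83\right) - 104 = 0 \left(-83\right) - 104 = 0 - 104 = -104$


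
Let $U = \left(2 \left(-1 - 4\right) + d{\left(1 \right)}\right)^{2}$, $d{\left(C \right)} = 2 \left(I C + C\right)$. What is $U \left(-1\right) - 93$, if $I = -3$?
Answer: $-289$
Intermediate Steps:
$d{\left(C \right)} = - 4 C$ ($d{\left(C \right)} = 2 \left(- 3 C + C\right) = 2 \left(- 2 C\right) = - 4 C$)
$U = 196$ ($U = \left(2 \left(-1 - 4\right) - 4\right)^{2} = \left(2 \left(-5\right) - 4\right)^{2} = \left(-10 - 4\right)^{2} = \left(-14\right)^{2} = 196$)
$U \left(-1\right) - 93 = 196 \left(-1\right) - 93 = -196 - 93 = -289$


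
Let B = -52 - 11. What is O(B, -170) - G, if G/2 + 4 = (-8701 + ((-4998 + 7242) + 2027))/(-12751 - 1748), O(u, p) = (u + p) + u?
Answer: -4184572/14499 ≈ -288.61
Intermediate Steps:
B = -63
O(u, p) = p + 2*u (O(u, p) = (p + u) + u = p + 2*u)
G = -107132/14499 (G = -8 + 2*((-8701 + ((-4998 + 7242) + 2027))/(-12751 - 1748)) = -8 + 2*((-8701 + (2244 + 2027))/(-14499)) = -8 + 2*((-8701 + 4271)*(-1/14499)) = -8 + 2*(-4430*(-1/14499)) = -8 + 2*(4430/14499) = -8 + 8860/14499 = -107132/14499 ≈ -7.3889)
O(B, -170) - G = (-170 + 2*(-63)) - 1*(-107132/14499) = (-170 - 126) + 107132/14499 = -296 + 107132/14499 = -4184572/14499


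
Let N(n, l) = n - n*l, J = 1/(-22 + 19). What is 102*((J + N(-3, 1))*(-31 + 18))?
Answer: 442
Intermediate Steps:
J = -⅓ (J = 1/(-3) = -⅓ ≈ -0.33333)
N(n, l) = n - l*n
102*((J + N(-3, 1))*(-31 + 18)) = 102*((-⅓ - 3*(1 - 1*1))*(-31 + 18)) = 102*((-⅓ - 3*(1 - 1))*(-13)) = 102*((-⅓ - 3*0)*(-13)) = 102*((-⅓ + 0)*(-13)) = 102*(-⅓*(-13)) = 102*(13/3) = 442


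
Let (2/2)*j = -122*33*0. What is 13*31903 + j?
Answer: 414739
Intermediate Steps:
j = 0 (j = -122*33*0 = -4026*0 = 0)
13*31903 + j = 13*31903 + 0 = 414739 + 0 = 414739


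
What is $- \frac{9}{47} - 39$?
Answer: $- \frac{1842}{47} \approx -39.191$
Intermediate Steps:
$- \frac{9}{47} - 39 = - \frac{1842}{47}$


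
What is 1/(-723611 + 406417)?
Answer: -1/317194 ≈ -3.1526e-6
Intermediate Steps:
1/(-723611 + 406417) = 1/(-317194) = -1/317194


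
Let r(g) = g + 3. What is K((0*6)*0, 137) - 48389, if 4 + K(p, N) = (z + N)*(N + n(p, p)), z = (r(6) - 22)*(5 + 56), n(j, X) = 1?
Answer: -138921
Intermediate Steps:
r(g) = 3 + g
z = -793 (z = ((3 + 6) - 22)*(5 + 56) = (9 - 22)*61 = -13*61 = -793)
K(p, N) = -4 + (1 + N)*(-793 + N) (K(p, N) = -4 + (-793 + N)*(N + 1) = -4 + (-793 + N)*(1 + N) = -4 + (1 + N)*(-793 + N))
K((0*6)*0, 137) - 48389 = (-797 + 137**2 - 792*137) - 48389 = (-797 + 18769 - 108504) - 48389 = -90532 - 48389 = -138921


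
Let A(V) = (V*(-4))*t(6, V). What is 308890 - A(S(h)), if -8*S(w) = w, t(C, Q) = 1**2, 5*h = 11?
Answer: 3088889/10 ≈ 3.0889e+5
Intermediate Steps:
h = 11/5 (h = (1/5)*11 = 11/5 ≈ 2.2000)
t(C, Q) = 1
S(w) = -w/8
A(V) = -4*V (A(V) = (V*(-4))*1 = -4*V*1 = -4*V)
308890 - A(S(h)) = 308890 - (-4)*(-1/8*11/5) = 308890 - (-4)*(-11)/40 = 308890 - 1*11/10 = 308890 - 11/10 = 3088889/10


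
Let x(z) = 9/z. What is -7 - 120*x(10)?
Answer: -115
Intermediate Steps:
-7 - 120*x(10) = -7 - 1080/10 = -7 - 120*9/10 = -7 - 108 = -115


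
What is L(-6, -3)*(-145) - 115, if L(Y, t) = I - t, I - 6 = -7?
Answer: -405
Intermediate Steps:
I = -1 (I = 6 - 7 = -1)
L(Y, t) = -1 - t
L(-6, -3)*(-145) - 115 = (-1 - 1*(-3))*(-145) - 115 = (-1 + 3)*(-145) - 115 = 2*(-145) - 115 = -290 - 115 = -405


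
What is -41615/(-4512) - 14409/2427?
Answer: 11995399/3650208 ≈ 3.2862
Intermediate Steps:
-41615/(-4512) - 14409/2427 = -41615*(-1/4512) - 14409*1/2427 = 41615/4512 - 4803/809 = 11995399/3650208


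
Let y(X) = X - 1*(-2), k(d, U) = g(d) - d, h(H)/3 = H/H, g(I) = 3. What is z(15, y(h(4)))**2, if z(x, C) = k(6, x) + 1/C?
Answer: 196/25 ≈ 7.8400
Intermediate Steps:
h(H) = 3 (h(H) = 3*(H/H) = 3*1 = 3)
k(d, U) = 3 - d
y(X) = 2 + X (y(X) = X + 2 = 2 + X)
z(x, C) = -3 + 1/C (z(x, C) = (3 - 1*6) + 1/C = (3 - 6) + 1/C = -3 + 1/C)
z(15, y(h(4)))**2 = (-3 + 1/(2 + 3))**2 = (-3 + 1/5)**2 = (-14/5)**2 = 196/25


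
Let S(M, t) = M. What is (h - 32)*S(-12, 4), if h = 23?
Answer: 108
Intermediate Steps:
(h - 32)*S(-12, 4) = (23 - 32)*(-12) = -9*(-12) = 108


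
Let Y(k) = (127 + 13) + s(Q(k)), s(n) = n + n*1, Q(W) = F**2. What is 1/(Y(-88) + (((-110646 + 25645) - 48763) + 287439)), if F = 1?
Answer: 1/153817 ≈ 6.5012e-6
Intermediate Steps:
Q(W) = 1 (Q(W) = 1**2 = 1)
s(n) = 2*n (s(n) = n + n = 2*n)
Y(k) = 142 (Y(k) = (127 + 13) + 2*1 = 140 + 2 = 142)
1/(Y(-88) + (((-110646 + 25645) - 48763) + 287439)) = 1/(142 + (((-110646 + 25645) - 48763) + 287439)) = 1/(142 + ((-85001 - 48763) + 287439)) = 1/(142 + (-133764 + 287439)) = 1/(142 + 153675) = 1/153817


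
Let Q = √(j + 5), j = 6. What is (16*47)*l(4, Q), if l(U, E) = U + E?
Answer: 3008 + 752*√11 ≈ 5502.1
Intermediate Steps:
Q = √11 (Q = √(6 + 5) = √11 ≈ 3.3166)
l(U, E) = E + U
(16*47)*l(4, Q) = (16*47)*(√11 + 4) = 752*(4 + √11) = 3008 + 752*√11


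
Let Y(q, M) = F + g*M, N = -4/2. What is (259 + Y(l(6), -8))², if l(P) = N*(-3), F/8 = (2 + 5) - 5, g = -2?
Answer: 84681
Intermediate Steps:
N = -2 (N = -4*½ = -2)
F = 16 (F = 8*((2 + 5) - 5) = 8*(7 - 5) = 8*2 = 16)
l(P) = 6 (l(P) = -2*(-3) = 6)
Y(q, M) = 16 - 2*M
(259 + Y(l(6), -8))² = (259 + (16 - 2*(-8)))² = (259 + (16 + 16))² = (259 + 32)² = 291² = 84681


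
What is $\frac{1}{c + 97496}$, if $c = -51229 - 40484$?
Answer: $\frac{1}{5783} \approx 0.00017292$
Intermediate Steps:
$c = -91713$ ($c = -51229 - 40484 = -91713$)
$\frac{1}{c + 97496} = \frac{1}{-91713 + 97496} = \frac{1}{5783}$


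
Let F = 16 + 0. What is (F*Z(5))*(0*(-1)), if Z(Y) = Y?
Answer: 0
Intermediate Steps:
F = 16
(F*Z(5))*(0*(-1)) = (16*5)*(0*(-1)) = 80*0 = 0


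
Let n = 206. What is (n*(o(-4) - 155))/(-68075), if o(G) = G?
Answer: 32754/68075 ≈ 0.48115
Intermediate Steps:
(n*(o(-4) - 155))/(-68075) = (206*(-4 - 155))/(-68075) = (206*(-159))*(-1/68075) = -32754*(-1/68075) = 32754/68075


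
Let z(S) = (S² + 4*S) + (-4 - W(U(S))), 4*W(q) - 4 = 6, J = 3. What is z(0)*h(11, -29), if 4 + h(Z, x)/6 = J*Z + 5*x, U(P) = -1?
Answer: 4524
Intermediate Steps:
W(q) = 5/2 (W(q) = 1 + (¼)*6 = 1 + 3/2 = 5/2)
h(Z, x) = -24 + 18*Z + 30*x (h(Z, x) = -24 + 6*(3*Z + 5*x) = -24 + (18*Z + 30*x) = -24 + 18*Z + 30*x)
z(S) = -13/2 + S² + 4*S (z(S) = (S² + 4*S) + (-4 - 1*5/2) = (S² + 4*S) + (-4 - 5/2) = (S² + 4*S) - 13/2 = -13/2 + S² + 4*S)
z(0)*h(11, -29) = (-13/2 + 0² + 4*0)*(-24 + 18*11 + 30*(-29)) = (-13/2 + 0 + 0)*(-24 + 198 - 870) = -13/2*(-696) = 4524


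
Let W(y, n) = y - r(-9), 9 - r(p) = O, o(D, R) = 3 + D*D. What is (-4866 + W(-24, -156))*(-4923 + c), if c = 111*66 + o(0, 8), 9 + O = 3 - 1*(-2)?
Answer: -11796618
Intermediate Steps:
O = -4 (O = -9 + (3 - 1*(-2)) = -9 + (3 + 2) = -9 + 5 = -4)
o(D, R) = 3 + D²
r(p) = 13 (r(p) = 9 - 1*(-4) = 9 + 4 = 13)
W(y, n) = -13 + y (W(y, n) = y - 1*13 = y - 13 = -13 + y)
c = 7329 (c = 111*66 + (3 + 0²) = 7326 + (3 + 0) = 7326 + 3 = 7329)
(-4866 + W(-24, -156))*(-4923 + c) = (-4866 + (-13 - 24))*(-4923 + 7329) = (-4866 - 37)*2406 = -4903*2406 = -11796618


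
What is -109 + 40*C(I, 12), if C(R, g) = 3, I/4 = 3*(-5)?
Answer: 11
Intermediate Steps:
I = -60 (I = 4*(3*(-5)) = 4*(-15) = -60)
-109 + 40*C(I, 12) = -109 + 40*3 = -109 + 120 = 11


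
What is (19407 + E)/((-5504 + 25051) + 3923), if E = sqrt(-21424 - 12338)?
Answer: 19407/23470 + I*sqrt(33762)/23470 ≈ 0.82689 + 0.0078289*I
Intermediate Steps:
E = I*sqrt(33762) (E = sqrt(-33762) = I*sqrt(33762) ≈ 183.74*I)
(19407 + E)/((-5504 + 25051) + 3923) = (19407 + I*sqrt(33762))/((-5504 + 25051) + 3923) = (19407 + I*sqrt(33762))/(19547 + 3923) = (19407 + I*sqrt(33762))/23470 = (19407 + I*sqrt(33762))*(1/23470) = 19407/23470 + I*sqrt(33762)/23470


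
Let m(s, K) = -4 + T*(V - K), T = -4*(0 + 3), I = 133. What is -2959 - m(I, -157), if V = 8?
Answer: -975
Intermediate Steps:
T = -12 (T = -4*3 = -12)
m(s, K) = -100 + 12*K (m(s, K) = -4 - 12*(8 - K) = -4 + (-96 + 12*K) = -100 + 12*K)
-2959 - m(I, -157) = -2959 - (-100 + 12*(-157)) = -2959 - (-100 - 1884) = -2959 - 1*(-1984) = -2959 + 1984 = -975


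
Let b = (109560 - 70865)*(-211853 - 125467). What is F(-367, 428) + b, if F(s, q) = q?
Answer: -13052596972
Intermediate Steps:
b = -13052597400 (b = 38695*(-337320) = -13052597400)
F(-367, 428) + b = 428 - 13052597400 = -13052596972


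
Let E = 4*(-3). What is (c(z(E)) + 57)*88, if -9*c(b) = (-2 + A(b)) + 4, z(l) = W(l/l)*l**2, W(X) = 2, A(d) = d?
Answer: 19624/9 ≈ 2180.4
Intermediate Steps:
E = -12
z(l) = 2*l**2
c(b) = -2/9 - b/9 (c(b) = -((-2 + b) + 4)/9 = -(2 + b)/9 = -2/9 - b/9)
(c(z(E)) + 57)*88 = ((-2/9 - 2*(-12)**2/9) + 57)*88 = ((-2/9 - 2*144/9) + 57)*88 = ((-2/9 - 1/9*288) + 57)*88 = ((-2/9 - 32) + 57)*88 = (-290/9 + 57)*88 = (223/9)*88 = 19624/9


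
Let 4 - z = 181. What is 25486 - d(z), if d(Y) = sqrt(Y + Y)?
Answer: 25486 - I*sqrt(354) ≈ 25486.0 - 18.815*I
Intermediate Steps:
z = -177 (z = 4 - 1*181 = 4 - 181 = -177)
d(Y) = sqrt(2)*sqrt(Y) (d(Y) = sqrt(2*Y) = sqrt(2)*sqrt(Y))
25486 - d(z) = 25486 - sqrt(2)*sqrt(-177) = 25486 - sqrt(2)*I*sqrt(177) = 25486 - I*sqrt(354)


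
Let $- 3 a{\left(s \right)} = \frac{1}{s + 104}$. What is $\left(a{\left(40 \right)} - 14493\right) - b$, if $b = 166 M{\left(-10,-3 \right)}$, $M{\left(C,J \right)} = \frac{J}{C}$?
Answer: $- \frac{31412453}{2160} \approx -14543.0$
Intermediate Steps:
$a{\left(s \right)} = - \frac{1}{3 \left(104 + s\right)}$ ($a{\left(s \right)} = - \frac{1}{3 \left(s + 104\right)} = - \frac{1}{3 \left(104 + s\right)}$)
$b = \frac{249}{5}$ ($b = 166 \left(- \frac{3}{-10}\right) = 166 \left(\left(-3\right) \left(- \frac{1}{10}\right)\right) = 166 \cdot \frac{3}{10} = \frac{249}{5} \approx 49.8$)
$\left(a{\left(40 \right)} - 14493\right) - b = \left(- \frac{1}{312 + 3 \cdot 40} - 14493\right) - \frac{249}{5} = \left(- \frac{1}{312 + 120} - 14493\right) - \frac{249}{5} = \left(- \frac{1}{432} - 14493\right) - \frac{249}{5} = - \frac{6260977}{432} - \frac{249}{5} = - \frac{31412453}{2160}$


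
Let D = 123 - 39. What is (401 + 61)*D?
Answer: 38808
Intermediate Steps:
D = 84
(401 + 61)*D = (401 + 61)*84 = 462*84 = 38808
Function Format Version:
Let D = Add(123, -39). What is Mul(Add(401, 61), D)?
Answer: 38808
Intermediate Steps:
D = 84
Mul(Add(401, 61), D) = Mul(Add(401, 61), 84) = Mul(462, 84) = 38808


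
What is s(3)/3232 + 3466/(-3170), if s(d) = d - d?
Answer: -1733/1585 ≈ -1.0934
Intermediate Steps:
s(d) = 0
s(3)/3232 + 3466/(-3170) = 0/3232 + 3466/(-3170) = 0*(1/3232) + 3466*(-1/3170) = 0 - 1733/1585 = -1733/1585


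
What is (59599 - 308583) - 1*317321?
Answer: -566305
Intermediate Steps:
(59599 - 308583) - 1*317321 = -248984 - 317321 = -566305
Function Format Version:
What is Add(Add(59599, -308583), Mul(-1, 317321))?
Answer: -566305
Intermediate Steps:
Add(Add(59599, -308583), Mul(-1, 317321)) = Add(-248984, -317321) = -566305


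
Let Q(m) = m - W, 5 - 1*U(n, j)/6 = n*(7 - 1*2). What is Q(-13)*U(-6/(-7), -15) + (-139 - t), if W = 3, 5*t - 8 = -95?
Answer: -6656/35 ≈ -190.17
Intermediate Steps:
t = -87/5 (t = 8/5 + (1/5)*(-95) = 8/5 - 19 = -87/5 ≈ -17.400)
U(n, j) = 30 - 30*n (U(n, j) = 30 - 6*n*(7 - 1*2) = 30 - 6*n*(7 - 2) = 30 - 6*n*5 = 30 - 30*n)
Q(m) = -3 + m (Q(m) = m - 1*3 = m - 3 = -3 + m)
Q(-13)*U(-6/(-7), -15) + (-139 - t) = (-3 - 13)*(30 - (-180)/(-7)) + (-139 - 1*(-87/5)) = -16*(30 - (-180)*(-1)/7) + (-139 + 87/5) = -16*(30 - 30*6/7) - 608/5 = -16*(30 - 180/7) - 608/5 = -16*30/7 - 608/5 = -480/7 - 608/5 = -6656/35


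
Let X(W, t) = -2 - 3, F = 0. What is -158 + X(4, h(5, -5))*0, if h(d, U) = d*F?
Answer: -158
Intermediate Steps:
h(d, U) = 0 (h(d, U) = d*0 = 0)
X(W, t) = -5
-158 + X(4, h(5, -5))*0 = -158 - 5*0 = -158 + 0 = -158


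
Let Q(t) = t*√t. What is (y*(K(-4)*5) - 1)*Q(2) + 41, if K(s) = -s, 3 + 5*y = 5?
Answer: 41 + 14*√2 ≈ 60.799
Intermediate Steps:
y = ⅖ (y = -⅗ + (⅕)*5 = -⅗ + 1 = ⅖ ≈ 0.40000)
Q(t) = t^(3/2)
(y*(K(-4)*5) - 1)*Q(2) + 41 = (2*(-1*(-4)*5)/5 - 1)*2^(3/2) + 41 = (2*(4*5)/5 - 1)*(2*√2) + 41 = ((⅖)*20 - 1)*(2*√2) + 41 = (8 - 1)*(2*√2) + 41 = 7*(2*√2) + 41 = 14*√2 + 41 = 41 + 14*√2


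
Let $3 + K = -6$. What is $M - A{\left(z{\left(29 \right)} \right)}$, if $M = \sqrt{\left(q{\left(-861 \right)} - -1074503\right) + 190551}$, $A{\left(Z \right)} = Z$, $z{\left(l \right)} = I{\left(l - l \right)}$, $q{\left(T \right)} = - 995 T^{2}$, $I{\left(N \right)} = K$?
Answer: $9 + i \sqrt{736349341} \approx 9.0 + 27136.0 i$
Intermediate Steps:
$K = -9$ ($K = -3 - 6 = -9$)
$I{\left(N \right)} = -9$
$z{\left(l \right)} = -9$
$M = i \sqrt{736349341}$ ($M = \sqrt{\left(- 995 \left(-861\right)^{2} - -1074503\right) + 190551} = \sqrt{\left(\left(-995\right) 741321 + 1074503\right) + 190551} = \sqrt{\left(-737614395 + 1074503\right) + 190551} = \sqrt{-736539892 + 190551} = \sqrt{-736349341} = i \sqrt{736349341} \approx 27136.0 i$)
$M - A{\left(z{\left(29 \right)} \right)} = i \sqrt{736349341} - -9 = i \sqrt{736349341} + 9 = 9 + i \sqrt{736349341}$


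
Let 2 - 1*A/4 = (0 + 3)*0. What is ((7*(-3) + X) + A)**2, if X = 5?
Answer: 64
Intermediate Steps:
A = 8 (A = 8 - 4*(0 + 3)*0 = 8 - 12*0 = 8 - 4*0 = 8 + 0 = 8)
((7*(-3) + X) + A)**2 = ((7*(-3) + 5) + 8)**2 = ((-21 + 5) + 8)**2 = (-16 + 8)**2 = (-8)**2 = 64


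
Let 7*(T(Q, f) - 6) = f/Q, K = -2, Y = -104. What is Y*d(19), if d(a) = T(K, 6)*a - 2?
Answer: -75608/7 ≈ -10801.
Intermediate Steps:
T(Q, f) = 6 + f/(7*Q) (T(Q, f) = 6 + (f/Q)/7 = 6 + f/(7*Q))
d(a) = -2 + 39*a/7 (d(a) = (6 + (1/7)*6/(-2))*a - 2 = (6 + (1/7)*6*(-1/2))*a - 2 = (6 - 3/7)*a - 2 = 39*a/7 - 2 = -2 + 39*a/7)
Y*d(19) = -104*(-2 + (39/7)*19) = -104*(-2 + 741/7) = -104*727/7 = -75608/7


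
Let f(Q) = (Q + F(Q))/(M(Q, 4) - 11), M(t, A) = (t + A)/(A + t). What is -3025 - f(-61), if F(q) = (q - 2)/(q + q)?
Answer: -3697879/1220 ≈ -3031.0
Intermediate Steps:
M(t, A) = 1 (M(t, A) = (A + t)/(A + t) = 1)
F(q) = (-2 + q)/(2*q) (F(q) = (-2 + q)/((2*q)) = (-2 + q)*(1/(2*q)) = (-2 + q)/(2*q))
f(Q) = -Q/10 - (-2 + Q)/(20*Q) (f(Q) = (Q + (-2 + Q)/(2*Q))/(1 - 11) = (Q + (-2 + Q)/(2*Q))/(-10) = (Q + (-2 + Q)/(2*Q))*(-⅒) = -Q/10 - (-2 + Q)/(20*Q))
-3025 - f(-61) = -3025 - (2 - 1*(-61) - 2*(-61)²)/(20*(-61)) = -3025 - (-1)*(2 + 61 - 2*3721)/(20*61) = -3025 - (-1)*(2 + 61 - 7442)/(20*61) = -3025 - (-1)*(-7379)/(20*61) = -3025 - 1*7379/1220 = -3025 - 7379/1220 = -3697879/1220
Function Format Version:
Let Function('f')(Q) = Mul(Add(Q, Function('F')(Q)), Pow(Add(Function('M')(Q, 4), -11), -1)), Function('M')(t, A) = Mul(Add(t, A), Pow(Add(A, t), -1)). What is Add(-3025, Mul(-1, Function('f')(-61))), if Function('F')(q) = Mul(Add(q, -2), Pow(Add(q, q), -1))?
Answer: Rational(-3697879, 1220) ≈ -3031.0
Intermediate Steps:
Function('M')(t, A) = 1 (Function('M')(t, A) = Mul(Add(A, t), Pow(Add(A, t), -1)) = 1)
Function('F')(q) = Mul(Rational(1, 2), Pow(q, -1), Add(-2, q)) (Function('F')(q) = Mul(Add(-2, q), Pow(Mul(2, q), -1)) = Mul(Add(-2, q), Mul(Rational(1, 2), Pow(q, -1))) = Mul(Rational(1, 2), Pow(q, -1), Add(-2, q)))
Function('f')(Q) = Add(Mul(Rational(-1, 10), Q), Mul(Rational(-1, 20), Pow(Q, -1), Add(-2, Q))) (Function('f')(Q) = Mul(Add(Q, Mul(Rational(1, 2), Pow(Q, -1), Add(-2, Q))), Pow(Add(1, -11), -1)) = Mul(Add(Q, Mul(Rational(1, 2), Pow(Q, -1), Add(-2, Q))), Pow(-10, -1)) = Mul(Add(Q, Mul(Rational(1, 2), Pow(Q, -1), Add(-2, Q))), Rational(-1, 10)) = Add(Mul(Rational(-1, 10), Q), Mul(Rational(-1, 20), Pow(Q, -1), Add(-2, Q))))
Add(-3025, Mul(-1, Function('f')(-61))) = Add(-3025, Mul(-1, Mul(Rational(1, 20), Pow(-61, -1), Add(2, Mul(-1, -61), Mul(-2, Pow(-61, 2)))))) = Add(-3025, Mul(-1, Mul(Rational(1, 20), Rational(-1, 61), Add(2, 61, Mul(-2, 3721))))) = Add(-3025, Mul(-1, Mul(Rational(1, 20), Rational(-1, 61), Add(2, 61, -7442)))) = Add(-3025, Mul(-1, Mul(Rational(1, 20), Rational(-1, 61), -7379))) = Add(-3025, Mul(-1, Rational(7379, 1220))) = Add(-3025, Rational(-7379, 1220)) = Rational(-3697879, 1220)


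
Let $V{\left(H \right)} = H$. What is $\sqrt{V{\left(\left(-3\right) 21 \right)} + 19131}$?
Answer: $2 \sqrt{4767} \approx 138.09$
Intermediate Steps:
$\sqrt{V{\left(\left(-3\right) 21 \right)} + 19131} = \sqrt{\left(-3\right) 21 + 19131} = \sqrt{-63 + 19131} = \sqrt{19068} = 2 \sqrt{4767}$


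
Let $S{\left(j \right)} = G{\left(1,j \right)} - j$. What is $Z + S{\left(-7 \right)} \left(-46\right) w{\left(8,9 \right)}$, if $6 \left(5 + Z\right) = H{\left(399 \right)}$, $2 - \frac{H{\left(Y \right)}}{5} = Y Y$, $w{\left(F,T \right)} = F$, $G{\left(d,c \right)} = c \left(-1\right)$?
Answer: $- \frac{826937}{6} \approx -1.3782 \cdot 10^{5}$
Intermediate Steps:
$G{\left(d,c \right)} = - c$
$S{\left(j \right)} = - 2 j$ ($S{\left(j \right)} = - j - j = - 2 j$)
$H{\left(Y \right)} = 10 - 5 Y^{2}$ ($H{\left(Y \right)} = 10 - 5 Y Y = 10 - 5 Y^{2}$)
$Z = - \frac{796025}{6}$ ($Z = -5 + \frac{10 - 5 \cdot 399^{2}}{6} = -5 + \frac{10 - 796005}{6} = -5 + \frac{1}{6} \left(-795995\right) = -5 - \frac{795995}{6} = - \frac{796025}{6} \approx -1.3267 \cdot 10^{5}$)
$Z + S{\left(-7 \right)} \left(-46\right) w{\left(8,9 \right)} = - \frac{796025}{6} + \left(-2\right) \left(-7\right) \left(-46\right) 8 = - \frac{796025}{6} + 14 \left(-46\right) 8 = - \frac{796025}{6} - 5152 = - \frac{826937}{6}$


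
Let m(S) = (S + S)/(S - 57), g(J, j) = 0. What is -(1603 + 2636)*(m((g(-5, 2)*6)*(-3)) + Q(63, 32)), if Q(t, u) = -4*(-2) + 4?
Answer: -50868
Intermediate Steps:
Q(t, u) = 12 (Q(t, u) = 8 + 4 = 12)
m(S) = 2*S/(-57 + S) (m(S) = (2*S)/(-57 + S) = 2*S/(-57 + S))
-(1603 + 2636)*(m((g(-5, 2)*6)*(-3)) + Q(63, 32)) = -(1603 + 2636)*(2*((0*6)*(-3))/(-57 + (0*6)*(-3)) + 12) = -4239*(2*(0*(-3))/(-57 + 0*(-3)) + 12) = -4239*(2*0/(-57 + 0) + 12) = -4239*(2*0/(-57) + 12) = -4239*(2*0*(-1/57) + 12) = -4239*(0 + 12) = -4239*12 = -1*50868 = -50868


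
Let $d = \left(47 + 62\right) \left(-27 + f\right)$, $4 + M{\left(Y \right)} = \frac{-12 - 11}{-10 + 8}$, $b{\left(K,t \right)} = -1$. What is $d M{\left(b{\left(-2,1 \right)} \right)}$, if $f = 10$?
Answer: $- \frac{27795}{2} \approx -13898.0$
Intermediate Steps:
$M{\left(Y \right)} = \frac{15}{2}$ ($M{\left(Y \right)} = -4 + \frac{-12 - 11}{-10 + 8} = -4 - \frac{23}{-2} = -4 - - \frac{23}{2} = -4 + \frac{23}{2} = \frac{15}{2}$)
$d = -1853$ ($d = \left(47 + 62\right) \left(-27 + 10\right) = 109 \left(-17\right) = -1853$)
$d M{\left(b{\left(-2,1 \right)} \right)} = \left(-1853\right) \frac{15}{2} = - \frac{27795}{2}$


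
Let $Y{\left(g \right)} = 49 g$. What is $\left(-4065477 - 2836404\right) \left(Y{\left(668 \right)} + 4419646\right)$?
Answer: $-30729783123018$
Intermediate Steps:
$\left(-4065477 - 2836404\right) \left(Y{\left(668 \right)} + 4419646\right) = \left(-4065477 - 2836404\right) \left(49 \cdot 668 + 4419646\right) = - 6901881 \left(32732 + 4419646\right) = \left(-6901881\right) 4452378 = -30729783123018$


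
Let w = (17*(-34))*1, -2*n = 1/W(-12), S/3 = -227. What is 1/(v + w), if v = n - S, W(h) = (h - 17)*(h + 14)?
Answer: 116/11949 ≈ 0.0097079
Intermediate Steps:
W(h) = (-17 + h)*(14 + h)
S = -681 (S = 3*(-227) = -681)
n = 1/116 (n = -1/(2*(-238 + (-12)**2 - 3*(-12))) = -1/(2*(-238 + 144 + 36)) = -1/2/(-58) = -1/2*(-1/58) = 1/116 ≈ 0.0086207)
v = 78997/116 (v = 1/116 - 1*(-681) = 1/116 + 681 = 78997/116 ≈ 681.01)
w = -578 (w = -578*1 = -578)
1/(v + w) = 1/(78997/116 - 578) = 1/(11949/116) = 116/11949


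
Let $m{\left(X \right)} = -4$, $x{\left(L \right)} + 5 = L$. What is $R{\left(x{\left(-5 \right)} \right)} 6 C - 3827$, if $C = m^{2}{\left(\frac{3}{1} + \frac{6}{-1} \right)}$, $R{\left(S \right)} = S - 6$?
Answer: $-5363$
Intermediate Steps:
$x{\left(L \right)} = -5 + L$
$R{\left(S \right)} = -6 + S$ ($R{\left(S \right)} = S - 6 = -6 + S$)
$C = 16$ ($C = \left(-4\right)^{2} = 16$)
$R{\left(x{\left(-5 \right)} \right)} 6 C - 3827 = \left(-6 - 10\right) 6 \cdot 16 - 3827 = \left(-16\right) 6 \cdot 16 - 3827 = \left(-96\right) 16 - 3827 = -1536 - 3827 = -5363$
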